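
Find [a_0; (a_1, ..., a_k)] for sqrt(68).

[8; (4, 16)]

Write x_i = (sqrt(68) + m_i)/d_i with (m_0, d_0) = (0, 1). a_0 = floor(sqrt(68)) = 8, since 8^2 = 64 <= 68 < 81 = 9^2.
Iterate m_{i+1} = d_i*a_i - m_i, d_{i+1} = (68 - m_{i+1}^2)/d_i, a_{i+1} = floor((a_0 + m_{i+1})/d_{i+1}):
  m_1 = 1*8 - 0 = 8, d_1 = (68 - 8^2)/1 = 4/1 = 4, a_1 = floor((8 + 8)/4) = 4.
  m_2 = 4*4 - 8 = 8, d_2 = (68 - 8^2)/4 = 4/4 = 1, a_2 = floor((8 + 8)/1) = 16.
  m_3 = 1*16 - 8 = 8, d_3 = (68 - 8^2)/1 = 4/1 = 4: (m_3, d_3) = (m_1, d_1) = (8, 4), so from here the quotients repeat a_1, a_2; the period length is 2.
Hence the expansion of sqrt(68) is a_0 = 8 followed by the repeating block 4, 16 (period 2).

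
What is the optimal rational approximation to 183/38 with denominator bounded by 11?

53/11

Expand x = 183/38 as a continued fraction with the Euclidean algorithm:
  183 = 4*38 + 31, so a_0 = 4.
  38 = 1*31 + 7, so a_1 = 1.
  31 = 4*7 + 3, so a_2 = 4.
  7 = 2*3 + 1, so a_3 = 2.
  3 = 3*1 + 0, so a_4 = 3.
so x = [4; 1, 4, 2, 3].
Convergents (p_i = a_i*p_{i-1} + p_{i-2}, q_i = a_i*q_{i-1} + q_{i-2} with p_{-2}=0, p_{-1}=1, q_{-2}=1, q_{-1}=0), until the denominator exceeds 11:
  i=0: a_0=4, p_0 = 4*1 + 0 = 4, q_0 = 4*0 + 1 = 1.
  i=1: a_1=1, p_1 = 1*4 + 1 = 5, q_1 = 1*1 + 0 = 1.
  i=2: a_2=4, p_2 = 4*5 + 4 = 24, q_2 = 4*1 + 1 = 5.
  i=3: a_3=2, p_3 = 2*24 + 5 = 53, q_3 = 2*5 + 1 = 11.
  i=4: a_4=3, p_4 = 3*53 + 24 = 183, q_4 = 3*11 + 5 = 38.
q_4 = 38 > 11, so the last convergent with denominator <= 11 is p_3/q_3 = 53/11.
The closest fraction with denominator <= 11 is either p_3/q_3 or the intermediate fraction (k*p_3 + p_2)/(k*q_3 + q_2) with the largest k >= 1 whose denominator stays <= 11; these approach x as k grows, and every other convergent or intermediate fraction in range is farther away.
Largest k: floor((11 - q_2)/q_3) = floor((11 - 5)/11) = 0.
Since k = 0, no intermediate fraction beyond p_3/q_3 has denominator <= 11, so the convergent 53/11 is the closest (its error is |183*11 - 53*38|/(38*11) = 1/418).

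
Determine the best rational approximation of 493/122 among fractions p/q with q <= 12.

4/1

Expand x = 493/122 as a continued fraction with the Euclidean algorithm:
  493 = 4*122 + 5, so a_0 = 4.
  122 = 24*5 + 2, so a_1 = 24.
  5 = 2*2 + 1, so a_2 = 2.
  2 = 2*1 + 0, so a_3 = 2.
so x = [4; 24, 2, 2].
Convergents (p_i = a_i*p_{i-1} + p_{i-2}, q_i = a_i*q_{i-1} + q_{i-2} with p_{-2}=0, p_{-1}=1, q_{-2}=1, q_{-1}=0), until the denominator exceeds 12:
  i=0: a_0=4, p_0 = 4*1 + 0 = 4, q_0 = 4*0 + 1 = 1.
  i=1: a_1=24, p_1 = 24*4 + 1 = 97, q_1 = 24*1 + 0 = 24.
q_1 = 24 > 12, so the last convergent with denominator <= 12 is p_0/q_0 = 4/1.
The closest fraction with denominator <= 12 is either p_0/q_0 or the intermediate fraction (k*p_0 + p_{-1})/(k*q_0 + q_{-1}) with the largest k >= 1 whose denominator stays <= 12; these approach x as k grows, and every other convergent or intermediate fraction in range is farther away.
Largest k: floor((12 - q_{-1})/q_0) = floor((12 - 0)/1) = 12 (using the seeds p_{-1} = 1, q_{-1} = 0).
That gives (12*4 + 1)/(12*1 + 0) = 49/12.
Compare the errors: |x - 4/1| = |493*1 - 4*122|/(122*1) = 5/122, and |x - 49/12| = |493*12 - 49*122|/(122*12) = 62/1464.
Cross-multiplying, 5*1464 = 7320 < 7564 = 62*122, so 5/122 is smaller: the convergent 4/1 is closer to x than 49/12.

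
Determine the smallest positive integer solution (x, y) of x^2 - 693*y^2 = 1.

(x, y) = (246401, 9360)

First expand sqrt(693) as a continued fraction. With x_i = (sqrt(693) + m_i)/d_i and (m_0, d_0) = (0, 1): a_0 = floor(sqrt(693)) = 26, since 26^2 = 676 <= 693 < 729 = 27^2.
Iterate m_{i+1} = d_i*a_i - m_i, d_{i+1} = (693 - m_{i+1}^2)/d_i, a_{i+1} = floor((a_0 + m_{i+1})/d_{i+1}):
  m_1 = 1*26 - 0 = 26, d_1 = (693 - 26^2)/1 = 17/1 = 17, a_1 = floor((26 + 26)/17) = 3.
  m_2 = 17*3 - 26 = 25, d_2 = (693 - 25^2)/17 = 68/17 = 4, a_2 = floor((26 + 25)/4) = 12.
  m_3 = 4*12 - 25 = 23, d_3 = (693 - 23^2)/4 = 164/4 = 41, a_3 = floor((26 + 23)/41) = 1.
  m_4 = 41*1 - 23 = 18, d_4 = (693 - 18^2)/41 = 369/41 = 9, a_4 = floor((26 + 18)/9) = 4.
  m_5 = 9*4 - 18 = 18, d_5 = (693 - 18^2)/9 = 369/9 = 41, a_5 = floor((26 + 18)/41) = 1.
  m_6 = 41*1 - 18 = 23, d_6 = (693 - 23^2)/41 = 164/41 = 4, a_6 = floor((26 + 23)/4) = 12.
  m_7 = 4*12 - 23 = 25, d_7 = (693 - 25^2)/4 = 68/4 = 17, a_7 = floor((26 + 25)/17) = 3.
  m_8 = 17*3 - 25 = 26, d_8 = (693 - 26^2)/17 = 17/17 = 1, a_8 = floor((26 + 26)/1) = 52.
  m_9 = 1*52 - 26 = 26, d_9 = (693 - 26^2)/1 = 17/1 = 17: (m_9, d_9) = (m_1, d_1) = (26, 17), so from here the quotients repeat a_1, ..., a_8; the period length is 8.
So sqrt(693) = [26; (3, 12, 1, 4, 1, 12, 3, 52)] with period length k = 8.
k is even, so the fundamental solution of x^2 - 693y^2 = 1 is (p_{k-1}, q_{k-1}) = (p_7, q_7); compute convergents through index 7.
Convergents (p_i = a_i*p_{i-1} + p_{i-2}, q_i = a_i*q_{i-1} + q_{i-2} with p_{-2}=0, p_{-1}=1, q_{-2}=1, q_{-1}=0):
  i=0: a_0=26, p_0 = 26*1 + 0 = 26, q_0 = 26*0 + 1 = 1.
  i=1: a_1=3, p_1 = 3*26 + 1 = 79, q_1 = 3*1 + 0 = 3.
  i=2: a_2=12, p_2 = 12*79 + 26 = 974, q_2 = 12*3 + 1 = 37.
  i=3: a_3=1, p_3 = 1*974 + 79 = 1053, q_3 = 1*37 + 3 = 40.
  i=4: a_4=4, p_4 = 4*1053 + 974 = 5186, q_4 = 4*40 + 37 = 197.
  i=5: a_5=1, p_5 = 1*5186 + 1053 = 6239, q_5 = 1*197 + 40 = 237.
  i=6: a_6=12, p_6 = 12*6239 + 5186 = 80054, q_6 = 12*237 + 197 = 3041.
  i=7: a_7=3, p_7 = 3*80054 + 6239 = 246401, q_7 = 3*3041 + 237 = 9360.
Check: 246401^2 - 693*9360^2 = 60713452801 - 60713452800 = 1, so (x, y) = (246401, 9360) solves the equation, and by the theorem it is the least positive solution.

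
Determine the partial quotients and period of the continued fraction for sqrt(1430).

Write x_i = (sqrt(1430) + m_i)/d_i with (m_0, d_0) = (0, 1). a_0 = floor(sqrt(1430)) = 37, since 37^2 = 1369 <= 1430 < 1444 = 38^2.
Iterate m_{i+1} = d_i*a_i - m_i, d_{i+1} = (1430 - m_{i+1}^2)/d_i, a_{i+1} = floor((a_0 + m_{i+1})/d_{i+1}):
  m_1 = 1*37 - 0 = 37, d_1 = (1430 - 37^2)/1 = 61/1 = 61, a_1 = floor((37 + 37)/61) = 1.
  m_2 = 61*1 - 37 = 24, d_2 = (1430 - 24^2)/61 = 854/61 = 14, a_2 = floor((37 + 24)/14) = 4.
  m_3 = 14*4 - 24 = 32, d_3 = (1430 - 32^2)/14 = 406/14 = 29, a_3 = floor((37 + 32)/29) = 2.
  m_4 = 29*2 - 32 = 26, d_4 = (1430 - 26^2)/29 = 754/29 = 26, a_4 = floor((37 + 26)/26) = 2.
  m_5 = 26*2 - 26 = 26, d_5 = (1430 - 26^2)/26 = 754/26 = 29, a_5 = floor((37 + 26)/29) = 2.
  m_6 = 29*2 - 26 = 32, d_6 = (1430 - 32^2)/29 = 406/29 = 14, a_6 = floor((37 + 32)/14) = 4.
  m_7 = 14*4 - 32 = 24, d_7 = (1430 - 24^2)/14 = 854/14 = 61, a_7 = floor((37 + 24)/61) = 1.
  m_8 = 61*1 - 24 = 37, d_8 = (1430 - 37^2)/61 = 61/61 = 1, a_8 = floor((37 + 37)/1) = 74.
  m_9 = 1*74 - 37 = 37, d_9 = (1430 - 37^2)/1 = 61/1 = 61: (m_9, d_9) = (m_1, d_1) = (37, 61), so from here the quotients repeat a_1, ..., a_8; the period length is 8.
Hence the expansion of sqrt(1430) is a_0 = 37 followed by the repeating block 1, 4, 2, 2, 2, 4, 1, 74 (period 8).

[37; (1, 4, 2, 2, 2, 4, 1, 74)]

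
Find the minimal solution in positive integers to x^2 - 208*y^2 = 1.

(x, y) = (649, 45)

First expand sqrt(208) as a continued fraction. With x_i = (sqrt(208) + m_i)/d_i and (m_0, d_0) = (0, 1): a_0 = floor(sqrt(208)) = 14, since 14^2 = 196 <= 208 < 225 = 15^2.
Iterate m_{i+1} = d_i*a_i - m_i, d_{i+1} = (208 - m_{i+1}^2)/d_i, a_{i+1} = floor((a_0 + m_{i+1})/d_{i+1}):
  m_1 = 1*14 - 0 = 14, d_1 = (208 - 14^2)/1 = 12/1 = 12, a_1 = floor((14 + 14)/12) = 2.
  m_2 = 12*2 - 14 = 10, d_2 = (208 - 10^2)/12 = 108/12 = 9, a_2 = floor((14 + 10)/9) = 2.
  m_3 = 9*2 - 10 = 8, d_3 = (208 - 8^2)/9 = 144/9 = 16, a_3 = floor((14 + 8)/16) = 1.
  m_4 = 16*1 - 8 = 8, d_4 = (208 - 8^2)/16 = 144/16 = 9, a_4 = floor((14 + 8)/9) = 2.
  m_5 = 9*2 - 8 = 10, d_5 = (208 - 10^2)/9 = 108/9 = 12, a_5 = floor((14 + 10)/12) = 2.
  m_6 = 12*2 - 10 = 14, d_6 = (208 - 14^2)/12 = 12/12 = 1, a_6 = floor((14 + 14)/1) = 28.
  m_7 = 1*28 - 14 = 14, d_7 = (208 - 14^2)/1 = 12/1 = 12: (m_7, d_7) = (m_1, d_1) = (14, 12), so from here the quotients repeat a_1, ..., a_6; the period length is 6.
So sqrt(208) = [14; (2, 2, 1, 2, 2, 28)] with period length k = 6.
k is even, so the fundamental solution of x^2 - 208y^2 = 1 is (p_{k-1}, q_{k-1}) = (p_5, q_5); compute convergents through index 5.
Convergents (p_i = a_i*p_{i-1} + p_{i-2}, q_i = a_i*q_{i-1} + q_{i-2} with p_{-2}=0, p_{-1}=1, q_{-2}=1, q_{-1}=0):
  i=0: a_0=14, p_0 = 14*1 + 0 = 14, q_0 = 14*0 + 1 = 1.
  i=1: a_1=2, p_1 = 2*14 + 1 = 29, q_1 = 2*1 + 0 = 2.
  i=2: a_2=2, p_2 = 2*29 + 14 = 72, q_2 = 2*2 + 1 = 5.
  i=3: a_3=1, p_3 = 1*72 + 29 = 101, q_3 = 1*5 + 2 = 7.
  i=4: a_4=2, p_4 = 2*101 + 72 = 274, q_4 = 2*7 + 5 = 19.
  i=5: a_5=2, p_5 = 2*274 + 101 = 649, q_5 = 2*19 + 7 = 45.
Check: 649^2 - 208*45^2 = 421201 - 421200 = 1, so (x, y) = (649, 45) solves the equation, and by the theorem it is the least positive solution.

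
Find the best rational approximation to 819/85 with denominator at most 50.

106/11

Expand x = 819/85 as a continued fraction with the Euclidean algorithm:
  819 = 9*85 + 54, so a_0 = 9.
  85 = 1*54 + 31, so a_1 = 1.
  54 = 1*31 + 23, so a_2 = 1.
  31 = 1*23 + 8, so a_3 = 1.
  23 = 2*8 + 7, so a_4 = 2.
  8 = 1*7 + 1, so a_5 = 1.
  7 = 7*1 + 0, so a_6 = 7.
so x = [9; 1, 1, 1, 2, 1, 7].
Convergents (p_i = a_i*p_{i-1} + p_{i-2}, q_i = a_i*q_{i-1} + q_{i-2} with p_{-2}=0, p_{-1}=1, q_{-2}=1, q_{-1}=0), until the denominator exceeds 50:
  i=0: a_0=9, p_0 = 9*1 + 0 = 9, q_0 = 9*0 + 1 = 1.
  i=1: a_1=1, p_1 = 1*9 + 1 = 10, q_1 = 1*1 + 0 = 1.
  i=2: a_2=1, p_2 = 1*10 + 9 = 19, q_2 = 1*1 + 1 = 2.
  i=3: a_3=1, p_3 = 1*19 + 10 = 29, q_3 = 1*2 + 1 = 3.
  i=4: a_4=2, p_4 = 2*29 + 19 = 77, q_4 = 2*3 + 2 = 8.
  i=5: a_5=1, p_5 = 1*77 + 29 = 106, q_5 = 1*8 + 3 = 11.
  i=6: a_6=7, p_6 = 7*106 + 77 = 819, q_6 = 7*11 + 8 = 85.
q_6 = 85 > 50, so the last convergent with denominator <= 50 is p_5/q_5 = 106/11.
The closest fraction with denominator <= 50 is either p_5/q_5 or the intermediate fraction (k*p_5 + p_4)/(k*q_5 + q_4) with the largest k >= 1 whose denominator stays <= 50; these approach x as k grows, and every other convergent or intermediate fraction in range is farther away.
Largest k: floor((50 - q_4)/q_5) = floor((50 - 8)/11) = 3.
That gives (3*106 + 77)/(3*11 + 8) = 395/41.
Compare the errors: |x - 106/11| = |819*11 - 106*85|/(85*11) = 1/935, and |x - 395/41| = |819*41 - 395*85|/(85*41) = 4/3485.
Cross-multiplying, 1*3485 = 3485 < 3740 = 4*935, so 1/935 is smaller: the convergent 106/11 is closer to x than 395/41.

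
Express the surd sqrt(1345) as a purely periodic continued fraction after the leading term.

Write x_i = (sqrt(1345) + m_i)/d_i with (m_0, d_0) = (0, 1). a_0 = floor(sqrt(1345)) = 36, since 36^2 = 1296 <= 1345 < 1369 = 37^2.
Iterate m_{i+1} = d_i*a_i - m_i, d_{i+1} = (1345 - m_{i+1}^2)/d_i, a_{i+1} = floor((a_0 + m_{i+1})/d_{i+1}):
  m_1 = 1*36 - 0 = 36, d_1 = (1345 - 36^2)/1 = 49/1 = 49, a_1 = floor((36 + 36)/49) = 1.
  m_2 = 49*1 - 36 = 13, d_2 = (1345 - 13^2)/49 = 1176/49 = 24, a_2 = floor((36 + 13)/24) = 2.
  m_3 = 24*2 - 13 = 35, d_3 = (1345 - 35^2)/24 = 120/24 = 5, a_3 = floor((36 + 35)/5) = 14.
  m_4 = 5*14 - 35 = 35, d_4 = (1345 - 35^2)/5 = 120/5 = 24, a_4 = floor((36 + 35)/24) = 2.
  m_5 = 24*2 - 35 = 13, d_5 = (1345 - 13^2)/24 = 1176/24 = 49, a_5 = floor((36 + 13)/49) = 1.
  m_6 = 49*1 - 13 = 36, d_6 = (1345 - 36^2)/49 = 49/49 = 1, a_6 = floor((36 + 36)/1) = 72.
  m_7 = 1*72 - 36 = 36, d_7 = (1345 - 36^2)/1 = 49/1 = 49: (m_7, d_7) = (m_1, d_1) = (36, 49), so from here the quotients repeat a_1, ..., a_6; the period length is 6.
Hence the expansion of sqrt(1345) is a_0 = 36 followed by the repeating block 1, 2, 14, 2, 1, 72 (period 6).

[36; (1, 2, 14, 2, 1, 72)]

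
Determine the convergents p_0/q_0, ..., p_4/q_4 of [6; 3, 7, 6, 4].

6/1, 19/3, 139/22, 853/135, 3551/562

Using the convergent recurrence p_i = a_i*p_{i-1} + p_{i-2}, q_i = a_i*q_{i-1} + q_{i-2} with p_{-2}=0, p_{-1}=1, q_{-2}=1, q_{-1}=0:
  i=0: a_0=6, p_0 = 6*1 + 0 = 6, q_0 = 6*0 + 1 = 1.
  i=1: a_1=3, p_1 = 3*6 + 1 = 19, q_1 = 3*1 + 0 = 3.
  i=2: a_2=7, p_2 = 7*19 + 6 = 139, q_2 = 7*3 + 1 = 22.
  i=3: a_3=6, p_3 = 6*139 + 19 = 853, q_3 = 6*22 + 3 = 135.
  i=4: a_4=4, p_4 = 4*853 + 139 = 3551, q_4 = 4*135 + 22 = 562.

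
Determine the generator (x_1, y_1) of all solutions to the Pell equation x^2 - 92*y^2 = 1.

(x, y) = (1151, 120)

First expand sqrt(92) as a continued fraction. With x_i = (sqrt(92) + m_i)/d_i and (m_0, d_0) = (0, 1): a_0 = floor(sqrt(92)) = 9, since 9^2 = 81 <= 92 < 100 = 10^2.
Iterate m_{i+1} = d_i*a_i - m_i, d_{i+1} = (92 - m_{i+1}^2)/d_i, a_{i+1} = floor((a_0 + m_{i+1})/d_{i+1}):
  m_1 = 1*9 - 0 = 9, d_1 = (92 - 9^2)/1 = 11/1 = 11, a_1 = floor((9 + 9)/11) = 1.
  m_2 = 11*1 - 9 = 2, d_2 = (92 - 2^2)/11 = 88/11 = 8, a_2 = floor((9 + 2)/8) = 1.
  m_3 = 8*1 - 2 = 6, d_3 = (92 - 6^2)/8 = 56/8 = 7, a_3 = floor((9 + 6)/7) = 2.
  m_4 = 7*2 - 6 = 8, d_4 = (92 - 8^2)/7 = 28/7 = 4, a_4 = floor((9 + 8)/4) = 4.
  m_5 = 4*4 - 8 = 8, d_5 = (92 - 8^2)/4 = 28/4 = 7, a_5 = floor((9 + 8)/7) = 2.
  m_6 = 7*2 - 8 = 6, d_6 = (92 - 6^2)/7 = 56/7 = 8, a_6 = floor((9 + 6)/8) = 1.
  m_7 = 8*1 - 6 = 2, d_7 = (92 - 2^2)/8 = 88/8 = 11, a_7 = floor((9 + 2)/11) = 1.
  m_8 = 11*1 - 2 = 9, d_8 = (92 - 9^2)/11 = 11/11 = 1, a_8 = floor((9 + 9)/1) = 18.
  m_9 = 1*18 - 9 = 9, d_9 = (92 - 9^2)/1 = 11/1 = 11: (m_9, d_9) = (m_1, d_1) = (9, 11), so from here the quotients repeat a_1, ..., a_8; the period length is 8.
So sqrt(92) = [9; (1, 1, 2, 4, 2, 1, 1, 18)] with period length k = 8.
k is even, so the fundamental solution of x^2 - 92y^2 = 1 is (p_{k-1}, q_{k-1}) = (p_7, q_7); compute convergents through index 7.
Convergents (p_i = a_i*p_{i-1} + p_{i-2}, q_i = a_i*q_{i-1} + q_{i-2} with p_{-2}=0, p_{-1}=1, q_{-2}=1, q_{-1}=0):
  i=0: a_0=9, p_0 = 9*1 + 0 = 9, q_0 = 9*0 + 1 = 1.
  i=1: a_1=1, p_1 = 1*9 + 1 = 10, q_1 = 1*1 + 0 = 1.
  i=2: a_2=1, p_2 = 1*10 + 9 = 19, q_2 = 1*1 + 1 = 2.
  i=3: a_3=2, p_3 = 2*19 + 10 = 48, q_3 = 2*2 + 1 = 5.
  i=4: a_4=4, p_4 = 4*48 + 19 = 211, q_4 = 4*5 + 2 = 22.
  i=5: a_5=2, p_5 = 2*211 + 48 = 470, q_5 = 2*22 + 5 = 49.
  i=6: a_6=1, p_6 = 1*470 + 211 = 681, q_6 = 1*49 + 22 = 71.
  i=7: a_7=1, p_7 = 1*681 + 470 = 1151, q_7 = 1*71 + 49 = 120.
Check: 1151^2 - 92*120^2 = 1324801 - 1324800 = 1, so (x, y) = (1151, 120) solves the equation, and by the theorem it is the least positive solution.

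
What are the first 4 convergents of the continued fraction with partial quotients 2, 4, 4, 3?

2/1, 9/4, 38/17, 123/55

Using the convergent recurrence p_i = a_i*p_{i-1} + p_{i-2}, q_i = a_i*q_{i-1} + q_{i-2} with p_{-2}=0, p_{-1}=1, q_{-2}=1, q_{-1}=0:
  i=0: a_0=2, p_0 = 2*1 + 0 = 2, q_0 = 2*0 + 1 = 1.
  i=1: a_1=4, p_1 = 4*2 + 1 = 9, q_1 = 4*1 + 0 = 4.
  i=2: a_2=4, p_2 = 4*9 + 2 = 38, q_2 = 4*4 + 1 = 17.
  i=3: a_3=3, p_3 = 3*38 + 9 = 123, q_3 = 3*17 + 4 = 55.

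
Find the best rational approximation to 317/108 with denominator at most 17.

Expand x = 317/108 as a continued fraction with the Euclidean algorithm:
  317 = 2*108 + 101, so a_0 = 2.
  108 = 1*101 + 7, so a_1 = 1.
  101 = 14*7 + 3, so a_2 = 14.
  7 = 2*3 + 1, so a_3 = 2.
  3 = 3*1 + 0, so a_4 = 3.
so x = [2; 1, 14, 2, 3].
Convergents (p_i = a_i*p_{i-1} + p_{i-2}, q_i = a_i*q_{i-1} + q_{i-2} with p_{-2}=0, p_{-1}=1, q_{-2}=1, q_{-1}=0), until the denominator exceeds 17:
  i=0: a_0=2, p_0 = 2*1 + 0 = 2, q_0 = 2*0 + 1 = 1.
  i=1: a_1=1, p_1 = 1*2 + 1 = 3, q_1 = 1*1 + 0 = 1.
  i=2: a_2=14, p_2 = 14*3 + 2 = 44, q_2 = 14*1 + 1 = 15.
  i=3: a_3=2, p_3 = 2*44 + 3 = 91, q_3 = 2*15 + 1 = 31.
q_3 = 31 > 17, so the last convergent with denominator <= 17 is p_2/q_2 = 44/15.
The closest fraction with denominator <= 17 is either p_2/q_2 or the intermediate fraction (k*p_2 + p_1)/(k*q_2 + q_1) with the largest k >= 1 whose denominator stays <= 17; these approach x as k grows, and every other convergent or intermediate fraction in range is farther away.
Largest k: floor((17 - q_1)/q_2) = floor((17 - 1)/15) = 1.
That gives (1*44 + 3)/(1*15 + 1) = 47/16.
Compare the errors: |x - 44/15| = |317*15 - 44*108|/(108*15) = 3/1620, and |x - 47/16| = |317*16 - 47*108|/(108*16) = 4/1728.
Cross-multiplying, 3*1728 = 5184 < 6480 = 4*1620, so 3/1620 is smaller: the convergent 44/15 is closer to x than 47/16.

44/15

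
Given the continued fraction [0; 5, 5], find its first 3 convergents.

0/1, 1/5, 5/26

Using the convergent recurrence p_i = a_i*p_{i-1} + p_{i-2}, q_i = a_i*q_{i-1} + q_{i-2} with p_{-2}=0, p_{-1}=1, q_{-2}=1, q_{-1}=0:
  i=0: a_0=0, p_0 = 0*1 + 0 = 0, q_0 = 0*0 + 1 = 1.
  i=1: a_1=5, p_1 = 5*0 + 1 = 1, q_1 = 5*1 + 0 = 5.
  i=2: a_2=5, p_2 = 5*1 + 0 = 5, q_2 = 5*5 + 1 = 26.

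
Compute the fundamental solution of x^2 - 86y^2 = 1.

First expand sqrt(86) as a continued fraction. With x_i = (sqrt(86) + m_i)/d_i and (m_0, d_0) = (0, 1): a_0 = floor(sqrt(86)) = 9, since 9^2 = 81 <= 86 < 100 = 10^2.
Iterate m_{i+1} = d_i*a_i - m_i, d_{i+1} = (86 - m_{i+1}^2)/d_i, a_{i+1} = floor((a_0 + m_{i+1})/d_{i+1}):
  m_1 = 1*9 - 0 = 9, d_1 = (86 - 9^2)/1 = 5/1 = 5, a_1 = floor((9 + 9)/5) = 3.
  m_2 = 5*3 - 9 = 6, d_2 = (86 - 6^2)/5 = 50/5 = 10, a_2 = floor((9 + 6)/10) = 1.
  m_3 = 10*1 - 6 = 4, d_3 = (86 - 4^2)/10 = 70/10 = 7, a_3 = floor((9 + 4)/7) = 1.
  m_4 = 7*1 - 4 = 3, d_4 = (86 - 3^2)/7 = 77/7 = 11, a_4 = floor((9 + 3)/11) = 1.
  m_5 = 11*1 - 3 = 8, d_5 = (86 - 8^2)/11 = 22/11 = 2, a_5 = floor((9 + 8)/2) = 8.
  m_6 = 2*8 - 8 = 8, d_6 = (86 - 8^2)/2 = 22/2 = 11, a_6 = floor((9 + 8)/11) = 1.
  m_7 = 11*1 - 8 = 3, d_7 = (86 - 3^2)/11 = 77/11 = 7, a_7 = floor((9 + 3)/7) = 1.
  m_8 = 7*1 - 3 = 4, d_8 = (86 - 4^2)/7 = 70/7 = 10, a_8 = floor((9 + 4)/10) = 1.
  m_9 = 10*1 - 4 = 6, d_9 = (86 - 6^2)/10 = 50/10 = 5, a_9 = floor((9 + 6)/5) = 3.
  m_10 = 5*3 - 6 = 9, d_10 = (86 - 9^2)/5 = 5/5 = 1, a_10 = floor((9 + 9)/1) = 18.
  m_11 = 1*18 - 9 = 9, d_11 = (86 - 9^2)/1 = 5/1 = 5: (m_11, d_11) = (m_1, d_1) = (9, 5), so from here the quotients repeat a_1, ..., a_10; the period length is 10.
So sqrt(86) = [9; (3, 1, 1, 1, 8, 1, 1, 1, 3, 18)] with period length k = 10.
k is even, so the fundamental solution of x^2 - 86y^2 = 1 is (p_{k-1}, q_{k-1}) = (p_9, q_9); compute convergents through index 9.
Convergents (p_i = a_i*p_{i-1} + p_{i-2}, q_i = a_i*q_{i-1} + q_{i-2} with p_{-2}=0, p_{-1}=1, q_{-2}=1, q_{-1}=0):
  i=0: a_0=9, p_0 = 9*1 + 0 = 9, q_0 = 9*0 + 1 = 1.
  i=1: a_1=3, p_1 = 3*9 + 1 = 28, q_1 = 3*1 + 0 = 3.
  i=2: a_2=1, p_2 = 1*28 + 9 = 37, q_2 = 1*3 + 1 = 4.
  i=3: a_3=1, p_3 = 1*37 + 28 = 65, q_3 = 1*4 + 3 = 7.
  i=4: a_4=1, p_4 = 1*65 + 37 = 102, q_4 = 1*7 + 4 = 11.
  i=5: a_5=8, p_5 = 8*102 + 65 = 881, q_5 = 8*11 + 7 = 95.
  i=6: a_6=1, p_6 = 1*881 + 102 = 983, q_6 = 1*95 + 11 = 106.
  i=7: a_7=1, p_7 = 1*983 + 881 = 1864, q_7 = 1*106 + 95 = 201.
  i=8: a_8=1, p_8 = 1*1864 + 983 = 2847, q_8 = 1*201 + 106 = 307.
  i=9: a_9=3, p_9 = 3*2847 + 1864 = 10405, q_9 = 3*307 + 201 = 1122.
Check: 10405^2 - 86*1122^2 = 108264025 - 108264024 = 1, so (x, y) = (10405, 1122) solves the equation, and by the theorem it is the least positive solution.

(x, y) = (10405, 1122)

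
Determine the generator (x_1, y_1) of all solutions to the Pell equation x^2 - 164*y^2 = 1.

(x, y) = (2049, 160)

First expand sqrt(164) as a continued fraction. With x_i = (sqrt(164) + m_i)/d_i and (m_0, d_0) = (0, 1): a_0 = floor(sqrt(164)) = 12, since 12^2 = 144 <= 164 < 169 = 13^2.
Iterate m_{i+1} = d_i*a_i - m_i, d_{i+1} = (164 - m_{i+1}^2)/d_i, a_{i+1} = floor((a_0 + m_{i+1})/d_{i+1}):
  m_1 = 1*12 - 0 = 12, d_1 = (164 - 12^2)/1 = 20/1 = 20, a_1 = floor((12 + 12)/20) = 1.
  m_2 = 20*1 - 12 = 8, d_2 = (164 - 8^2)/20 = 100/20 = 5, a_2 = floor((12 + 8)/5) = 4.
  m_3 = 5*4 - 8 = 12, d_3 = (164 - 12^2)/5 = 20/5 = 4, a_3 = floor((12 + 12)/4) = 6.
  m_4 = 4*6 - 12 = 12, d_4 = (164 - 12^2)/4 = 20/4 = 5, a_4 = floor((12 + 12)/5) = 4.
  m_5 = 5*4 - 12 = 8, d_5 = (164 - 8^2)/5 = 100/5 = 20, a_5 = floor((12 + 8)/20) = 1.
  m_6 = 20*1 - 8 = 12, d_6 = (164 - 12^2)/20 = 20/20 = 1, a_6 = floor((12 + 12)/1) = 24.
  m_7 = 1*24 - 12 = 12, d_7 = (164 - 12^2)/1 = 20/1 = 20: (m_7, d_7) = (m_1, d_1) = (12, 20), so from here the quotients repeat a_1, ..., a_6; the period length is 6.
So sqrt(164) = [12; (1, 4, 6, 4, 1, 24)] with period length k = 6.
k is even, so the fundamental solution of x^2 - 164y^2 = 1 is (p_{k-1}, q_{k-1}) = (p_5, q_5); compute convergents through index 5.
Convergents (p_i = a_i*p_{i-1} + p_{i-2}, q_i = a_i*q_{i-1} + q_{i-2} with p_{-2}=0, p_{-1}=1, q_{-2}=1, q_{-1}=0):
  i=0: a_0=12, p_0 = 12*1 + 0 = 12, q_0 = 12*0 + 1 = 1.
  i=1: a_1=1, p_1 = 1*12 + 1 = 13, q_1 = 1*1 + 0 = 1.
  i=2: a_2=4, p_2 = 4*13 + 12 = 64, q_2 = 4*1 + 1 = 5.
  i=3: a_3=6, p_3 = 6*64 + 13 = 397, q_3 = 6*5 + 1 = 31.
  i=4: a_4=4, p_4 = 4*397 + 64 = 1652, q_4 = 4*31 + 5 = 129.
  i=5: a_5=1, p_5 = 1*1652 + 397 = 2049, q_5 = 1*129 + 31 = 160.
Check: 2049^2 - 164*160^2 = 4198401 - 4198400 = 1, so (x, y) = (2049, 160) solves the equation, and by the theorem it is the least positive solution.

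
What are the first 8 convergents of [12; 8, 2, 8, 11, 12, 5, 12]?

12/1, 97/8, 206/17, 1745/144, 19401/1601, 234557/19356, 1192186/98381, 14540789/1199928

Using the convergent recurrence p_i = a_i*p_{i-1} + p_{i-2}, q_i = a_i*q_{i-1} + q_{i-2} with p_{-2}=0, p_{-1}=1, q_{-2}=1, q_{-1}=0:
  i=0: a_0=12, p_0 = 12*1 + 0 = 12, q_0 = 12*0 + 1 = 1.
  i=1: a_1=8, p_1 = 8*12 + 1 = 97, q_1 = 8*1 + 0 = 8.
  i=2: a_2=2, p_2 = 2*97 + 12 = 206, q_2 = 2*8 + 1 = 17.
  i=3: a_3=8, p_3 = 8*206 + 97 = 1745, q_3 = 8*17 + 8 = 144.
  i=4: a_4=11, p_4 = 11*1745 + 206 = 19401, q_4 = 11*144 + 17 = 1601.
  i=5: a_5=12, p_5 = 12*19401 + 1745 = 234557, q_5 = 12*1601 + 144 = 19356.
  i=6: a_6=5, p_6 = 5*234557 + 19401 = 1192186, q_6 = 5*19356 + 1601 = 98381.
  i=7: a_7=12, p_7 = 12*1192186 + 234557 = 14540789, q_7 = 12*98381 + 19356 = 1199928.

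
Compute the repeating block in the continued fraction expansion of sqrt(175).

[13; (4, 2, 1, 2, 4, 26)]

Write x_i = (sqrt(175) + m_i)/d_i with (m_0, d_0) = (0, 1). a_0 = floor(sqrt(175)) = 13, since 13^2 = 169 <= 175 < 196 = 14^2.
Iterate m_{i+1} = d_i*a_i - m_i, d_{i+1} = (175 - m_{i+1}^2)/d_i, a_{i+1} = floor((a_0 + m_{i+1})/d_{i+1}):
  m_1 = 1*13 - 0 = 13, d_1 = (175 - 13^2)/1 = 6/1 = 6, a_1 = floor((13 + 13)/6) = 4.
  m_2 = 6*4 - 13 = 11, d_2 = (175 - 11^2)/6 = 54/6 = 9, a_2 = floor((13 + 11)/9) = 2.
  m_3 = 9*2 - 11 = 7, d_3 = (175 - 7^2)/9 = 126/9 = 14, a_3 = floor((13 + 7)/14) = 1.
  m_4 = 14*1 - 7 = 7, d_4 = (175 - 7^2)/14 = 126/14 = 9, a_4 = floor((13 + 7)/9) = 2.
  m_5 = 9*2 - 7 = 11, d_5 = (175 - 11^2)/9 = 54/9 = 6, a_5 = floor((13 + 11)/6) = 4.
  m_6 = 6*4 - 11 = 13, d_6 = (175 - 13^2)/6 = 6/6 = 1, a_6 = floor((13 + 13)/1) = 26.
  m_7 = 1*26 - 13 = 13, d_7 = (175 - 13^2)/1 = 6/1 = 6: (m_7, d_7) = (m_1, d_1) = (13, 6), so from here the quotients repeat a_1, ..., a_6; the period length is 6.
Hence the expansion of sqrt(175) is a_0 = 13 followed by the repeating block 4, 2, 1, 2, 4, 26 (period 6).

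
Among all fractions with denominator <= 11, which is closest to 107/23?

Expand x = 107/23 as a continued fraction with the Euclidean algorithm:
  107 = 4*23 + 15, so a_0 = 4.
  23 = 1*15 + 8, so a_1 = 1.
  15 = 1*8 + 7, so a_2 = 1.
  8 = 1*7 + 1, so a_3 = 1.
  7 = 7*1 + 0, so a_4 = 7.
so x = [4; 1, 1, 1, 7].
Convergents (p_i = a_i*p_{i-1} + p_{i-2}, q_i = a_i*q_{i-1} + q_{i-2} with p_{-2}=0, p_{-1}=1, q_{-2}=1, q_{-1}=0), until the denominator exceeds 11:
  i=0: a_0=4, p_0 = 4*1 + 0 = 4, q_0 = 4*0 + 1 = 1.
  i=1: a_1=1, p_1 = 1*4 + 1 = 5, q_1 = 1*1 + 0 = 1.
  i=2: a_2=1, p_2 = 1*5 + 4 = 9, q_2 = 1*1 + 1 = 2.
  i=3: a_3=1, p_3 = 1*9 + 5 = 14, q_3 = 1*2 + 1 = 3.
  i=4: a_4=7, p_4 = 7*14 + 9 = 107, q_4 = 7*3 + 2 = 23.
q_4 = 23 > 11, so the last convergent with denominator <= 11 is p_3/q_3 = 14/3.
The closest fraction with denominator <= 11 is either p_3/q_3 or the intermediate fraction (k*p_3 + p_2)/(k*q_3 + q_2) with the largest k >= 1 whose denominator stays <= 11; these approach x as k grows, and every other convergent or intermediate fraction in range is farther away.
Largest k: floor((11 - q_2)/q_3) = floor((11 - 2)/3) = 3.
That gives (3*14 + 9)/(3*3 + 2) = 51/11.
Compare the errors: |x - 14/3| = |107*3 - 14*23|/(23*3) = 1/69, and |x - 51/11| = |107*11 - 51*23|/(23*11) = 4/253.
Cross-multiplying, 1*253 = 253 < 276 = 4*69, so 1/69 is smaller: the convergent 14/3 is closer to x than 51/11.

14/3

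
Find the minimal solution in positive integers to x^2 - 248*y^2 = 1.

(x, y) = (63, 4)

First expand sqrt(248) as a continued fraction. With x_i = (sqrt(248) + m_i)/d_i and (m_0, d_0) = (0, 1): a_0 = floor(sqrt(248)) = 15, since 15^2 = 225 <= 248 < 256 = 16^2.
Iterate m_{i+1} = d_i*a_i - m_i, d_{i+1} = (248 - m_{i+1}^2)/d_i, a_{i+1} = floor((a_0 + m_{i+1})/d_{i+1}):
  m_1 = 1*15 - 0 = 15, d_1 = (248 - 15^2)/1 = 23/1 = 23, a_1 = floor((15 + 15)/23) = 1.
  m_2 = 23*1 - 15 = 8, d_2 = (248 - 8^2)/23 = 184/23 = 8, a_2 = floor((15 + 8)/8) = 2.
  m_3 = 8*2 - 8 = 8, d_3 = (248 - 8^2)/8 = 184/8 = 23, a_3 = floor((15 + 8)/23) = 1.
  m_4 = 23*1 - 8 = 15, d_4 = (248 - 15^2)/23 = 23/23 = 1, a_4 = floor((15 + 15)/1) = 30.
  m_5 = 1*30 - 15 = 15, d_5 = (248 - 15^2)/1 = 23/1 = 23: (m_5, d_5) = (m_1, d_1) = (15, 23), so from here the quotients repeat a_1, ..., a_4; the period length is 4.
So sqrt(248) = [15; (1, 2, 1, 30)] with period length k = 4.
k is even, so the fundamental solution of x^2 - 248y^2 = 1 is (p_{k-1}, q_{k-1}) = (p_3, q_3); compute convergents through index 3.
Convergents (p_i = a_i*p_{i-1} + p_{i-2}, q_i = a_i*q_{i-1} + q_{i-2} with p_{-2}=0, p_{-1}=1, q_{-2}=1, q_{-1}=0):
  i=0: a_0=15, p_0 = 15*1 + 0 = 15, q_0 = 15*0 + 1 = 1.
  i=1: a_1=1, p_1 = 1*15 + 1 = 16, q_1 = 1*1 + 0 = 1.
  i=2: a_2=2, p_2 = 2*16 + 15 = 47, q_2 = 2*1 + 1 = 3.
  i=3: a_3=1, p_3 = 1*47 + 16 = 63, q_3 = 1*3 + 1 = 4.
Check: 63^2 - 248*4^2 = 3969 - 3968 = 1, so (x, y) = (63, 4) solves the equation, and by the theorem it is the least positive solution.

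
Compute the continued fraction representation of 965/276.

[3; 2, 68, 2]

Run the Euclidean algorithm on 965 and 276; the successive quotients are the partial quotients a_0, a_1, ... (each step inverts the fractional part left over by the previous one):
  965 = 3*276 + 137, so a_0 = 3.
  276 = 2*137 + 2, so a_1 = 2.
  137 = 68*2 + 1, so a_2 = 68.
  2 = 2*1 + 0, so a_3 = 2.
The remainder reaches 0 after 4 divisions, so the expansion has 4 partial quotients, read off in order.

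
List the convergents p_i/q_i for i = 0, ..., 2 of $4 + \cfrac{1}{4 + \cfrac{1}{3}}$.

4/1, 17/4, 55/13

Using the convergent recurrence p_i = a_i*p_{i-1} + p_{i-2}, q_i = a_i*q_{i-1} + q_{i-2} with p_{-2}=0, p_{-1}=1, q_{-2}=1, q_{-1}=0:
  i=0: a_0=4, p_0 = 4*1 + 0 = 4, q_0 = 4*0 + 1 = 1.
  i=1: a_1=4, p_1 = 4*4 + 1 = 17, q_1 = 4*1 + 0 = 4.
  i=2: a_2=3, p_2 = 3*17 + 4 = 55, q_2 = 3*4 + 1 = 13.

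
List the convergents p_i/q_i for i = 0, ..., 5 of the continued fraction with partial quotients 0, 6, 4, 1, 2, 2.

Using the convergent recurrence p_i = a_i*p_{i-1} + p_{i-2}, q_i = a_i*q_{i-1} + q_{i-2} with p_{-2}=0, p_{-1}=1, q_{-2}=1, q_{-1}=0:
  i=0: a_0=0, p_0 = 0*1 + 0 = 0, q_0 = 0*0 + 1 = 1.
  i=1: a_1=6, p_1 = 6*0 + 1 = 1, q_1 = 6*1 + 0 = 6.
  i=2: a_2=4, p_2 = 4*1 + 0 = 4, q_2 = 4*6 + 1 = 25.
  i=3: a_3=1, p_3 = 1*4 + 1 = 5, q_3 = 1*25 + 6 = 31.
  i=4: a_4=2, p_4 = 2*5 + 4 = 14, q_4 = 2*31 + 25 = 87.
  i=5: a_5=2, p_5 = 2*14 + 5 = 33, q_5 = 2*87 + 31 = 205.

0/1, 1/6, 4/25, 5/31, 14/87, 33/205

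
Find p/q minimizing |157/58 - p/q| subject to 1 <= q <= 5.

Expand x = 157/58 as a continued fraction with the Euclidean algorithm:
  157 = 2*58 + 41, so a_0 = 2.
  58 = 1*41 + 17, so a_1 = 1.
  41 = 2*17 + 7, so a_2 = 2.
  17 = 2*7 + 3, so a_3 = 2.
  7 = 2*3 + 1, so a_4 = 2.
  3 = 3*1 + 0, so a_5 = 3.
so x = [2; 1, 2, 2, 2, 3].
Convergents (p_i = a_i*p_{i-1} + p_{i-2}, q_i = a_i*q_{i-1} + q_{i-2} with p_{-2}=0, p_{-1}=1, q_{-2}=1, q_{-1}=0), until the denominator exceeds 5:
  i=0: a_0=2, p_0 = 2*1 + 0 = 2, q_0 = 2*0 + 1 = 1.
  i=1: a_1=1, p_1 = 1*2 + 1 = 3, q_1 = 1*1 + 0 = 1.
  i=2: a_2=2, p_2 = 2*3 + 2 = 8, q_2 = 2*1 + 1 = 3.
  i=3: a_3=2, p_3 = 2*8 + 3 = 19, q_3 = 2*3 + 1 = 7.
q_3 = 7 > 5, so the last convergent with denominator <= 5 is p_2/q_2 = 8/3.
The closest fraction with denominator <= 5 is either p_2/q_2 or the intermediate fraction (k*p_2 + p_1)/(k*q_2 + q_1) with the largest k >= 1 whose denominator stays <= 5; these approach x as k grows, and every other convergent or intermediate fraction in range is farther away.
Largest k: floor((5 - q_1)/q_2) = floor((5 - 1)/3) = 1.
That gives (1*8 + 3)/(1*3 + 1) = 11/4.
Compare the errors: |x - 8/3| = |157*3 - 8*58|/(58*3) = 7/174, and |x - 11/4| = |157*4 - 11*58|/(58*4) = 10/232.
Cross-multiplying, 7*232 = 1624 < 1740 = 10*174, so 7/174 is smaller: the convergent 8/3 is closer to x than 11/4.

8/3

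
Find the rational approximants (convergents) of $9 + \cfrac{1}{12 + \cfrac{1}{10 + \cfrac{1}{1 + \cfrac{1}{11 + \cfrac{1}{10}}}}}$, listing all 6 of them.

Using the convergent recurrence p_i = a_i*p_{i-1} + p_{i-2}, q_i = a_i*q_{i-1} + q_{i-2} with p_{-2}=0, p_{-1}=1, q_{-2}=1, q_{-1}=0:
  i=0: a_0=9, p_0 = 9*1 + 0 = 9, q_0 = 9*0 + 1 = 1.
  i=1: a_1=12, p_1 = 12*9 + 1 = 109, q_1 = 12*1 + 0 = 12.
  i=2: a_2=10, p_2 = 10*109 + 9 = 1099, q_2 = 10*12 + 1 = 121.
  i=3: a_3=1, p_3 = 1*1099 + 109 = 1208, q_3 = 1*121 + 12 = 133.
  i=4: a_4=11, p_4 = 11*1208 + 1099 = 14387, q_4 = 11*133 + 121 = 1584.
  i=5: a_5=10, p_5 = 10*14387 + 1208 = 145078, q_5 = 10*1584 + 133 = 15973.

9/1, 109/12, 1099/121, 1208/133, 14387/1584, 145078/15973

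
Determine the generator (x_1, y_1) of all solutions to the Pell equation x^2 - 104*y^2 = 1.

(x, y) = (51, 5)

First expand sqrt(104) as a continued fraction. With x_i = (sqrt(104) + m_i)/d_i and (m_0, d_0) = (0, 1): a_0 = floor(sqrt(104)) = 10, since 10^2 = 100 <= 104 < 121 = 11^2.
Iterate m_{i+1} = d_i*a_i - m_i, d_{i+1} = (104 - m_{i+1}^2)/d_i, a_{i+1} = floor((a_0 + m_{i+1})/d_{i+1}):
  m_1 = 1*10 - 0 = 10, d_1 = (104 - 10^2)/1 = 4/1 = 4, a_1 = floor((10 + 10)/4) = 5.
  m_2 = 4*5 - 10 = 10, d_2 = (104 - 10^2)/4 = 4/4 = 1, a_2 = floor((10 + 10)/1) = 20.
  m_3 = 1*20 - 10 = 10, d_3 = (104 - 10^2)/1 = 4/1 = 4: (m_3, d_3) = (m_1, d_1) = (10, 4), so from here the quotients repeat a_1, a_2; the period length is 2.
So sqrt(104) = [10; (5, 20)] with period length k = 2.
k is even, so the fundamental solution of x^2 - 104y^2 = 1 is (p_{k-1}, q_{k-1}) = (p_1, q_1); compute convergents through index 1.
Convergents (p_i = a_i*p_{i-1} + p_{i-2}, q_i = a_i*q_{i-1} + q_{i-2} with p_{-2}=0, p_{-1}=1, q_{-2}=1, q_{-1}=0):
  i=0: a_0=10, p_0 = 10*1 + 0 = 10, q_0 = 10*0 + 1 = 1.
  i=1: a_1=5, p_1 = 5*10 + 1 = 51, q_1 = 5*1 + 0 = 5.
Check: 51^2 - 104*5^2 = 2601 - 2600 = 1, so (x, y) = (51, 5) solves the equation, and by the theorem it is the least positive solution.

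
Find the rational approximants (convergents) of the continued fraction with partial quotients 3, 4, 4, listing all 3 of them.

3/1, 13/4, 55/17

Using the convergent recurrence p_i = a_i*p_{i-1} + p_{i-2}, q_i = a_i*q_{i-1} + q_{i-2} with p_{-2}=0, p_{-1}=1, q_{-2}=1, q_{-1}=0:
  i=0: a_0=3, p_0 = 3*1 + 0 = 3, q_0 = 3*0 + 1 = 1.
  i=1: a_1=4, p_1 = 4*3 + 1 = 13, q_1 = 4*1 + 0 = 4.
  i=2: a_2=4, p_2 = 4*13 + 3 = 55, q_2 = 4*4 + 1 = 17.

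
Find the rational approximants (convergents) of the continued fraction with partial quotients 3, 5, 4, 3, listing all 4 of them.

3/1, 16/5, 67/21, 217/68

Using the convergent recurrence p_i = a_i*p_{i-1} + p_{i-2}, q_i = a_i*q_{i-1} + q_{i-2} with p_{-2}=0, p_{-1}=1, q_{-2}=1, q_{-1}=0:
  i=0: a_0=3, p_0 = 3*1 + 0 = 3, q_0 = 3*0 + 1 = 1.
  i=1: a_1=5, p_1 = 5*3 + 1 = 16, q_1 = 5*1 + 0 = 5.
  i=2: a_2=4, p_2 = 4*16 + 3 = 67, q_2 = 4*5 + 1 = 21.
  i=3: a_3=3, p_3 = 3*67 + 16 = 217, q_3 = 3*21 + 5 = 68.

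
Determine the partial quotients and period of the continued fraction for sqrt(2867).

Write x_i = (sqrt(2867) + m_i)/d_i with (m_0, d_0) = (0, 1). a_0 = floor(sqrt(2867)) = 53, since 53^2 = 2809 <= 2867 < 2916 = 54^2.
Iterate m_{i+1} = d_i*a_i - m_i, d_{i+1} = (2867 - m_{i+1}^2)/d_i, a_{i+1} = floor((a_0 + m_{i+1})/d_{i+1}):
  m_1 = 1*53 - 0 = 53, d_1 = (2867 - 53^2)/1 = 58/1 = 58, a_1 = floor((53 + 53)/58) = 1.
  m_2 = 58*1 - 53 = 5, d_2 = (2867 - 5^2)/58 = 2842/58 = 49, a_2 = floor((53 + 5)/49) = 1.
  m_3 = 49*1 - 5 = 44, d_3 = (2867 - 44^2)/49 = 931/49 = 19, a_3 = floor((53 + 44)/19) = 5.
  m_4 = 19*5 - 44 = 51, d_4 = (2867 - 51^2)/19 = 266/19 = 14, a_4 = floor((53 + 51)/14) = 7.
  m_5 = 14*7 - 51 = 47, d_5 = (2867 - 47^2)/14 = 658/14 = 47, a_5 = floor((53 + 47)/47) = 2.
  m_6 = 47*2 - 47 = 47, d_6 = (2867 - 47^2)/47 = 658/47 = 14, a_6 = floor((53 + 47)/14) = 7.
  m_7 = 14*7 - 47 = 51, d_7 = (2867 - 51^2)/14 = 266/14 = 19, a_7 = floor((53 + 51)/19) = 5.
  m_8 = 19*5 - 51 = 44, d_8 = (2867 - 44^2)/19 = 931/19 = 49, a_8 = floor((53 + 44)/49) = 1.
  m_9 = 49*1 - 44 = 5, d_9 = (2867 - 5^2)/49 = 2842/49 = 58, a_9 = floor((53 + 5)/58) = 1.
  m_10 = 58*1 - 5 = 53, d_10 = (2867 - 53^2)/58 = 58/58 = 1, a_10 = floor((53 + 53)/1) = 106.
  m_11 = 1*106 - 53 = 53, d_11 = (2867 - 53^2)/1 = 58/1 = 58: (m_11, d_11) = (m_1, d_1) = (53, 58), so from here the quotients repeat a_1, ..., a_10; the period length is 10.
Hence the expansion of sqrt(2867) is a_0 = 53 followed by the repeating block 1, 1, 5, 7, 2, 7, 5, 1, 1, 106 (period 10).

[53; (1, 1, 5, 7, 2, 7, 5, 1, 1, 106)]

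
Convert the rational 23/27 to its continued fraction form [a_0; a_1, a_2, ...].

Run the Euclidean algorithm on 23 and 27; the successive quotients are the partial quotients a_0, a_1, ... (each step inverts the fractional part left over by the previous one):
  23 = 0*27 + 23, so a_0 = 0.
  27 = 1*23 + 4, so a_1 = 1.
  23 = 5*4 + 3, so a_2 = 5.
  4 = 1*3 + 1, so a_3 = 1.
  3 = 3*1 + 0, so a_4 = 3.
The remainder reaches 0 after 5 divisions, so the expansion has 5 partial quotients, read off in order.

[0; 1, 5, 1, 3]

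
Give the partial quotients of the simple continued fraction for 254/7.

[36; 3, 2]

Run the Euclidean algorithm on 254 and 7; the successive quotients are the partial quotients a_0, a_1, ... (each step inverts the fractional part left over by the previous one):
  254 = 36*7 + 2, so a_0 = 36.
  7 = 3*2 + 1, so a_1 = 3.
  2 = 2*1 + 0, so a_2 = 2.
The remainder reaches 0 after 3 divisions, so the expansion has 3 partial quotients, read off in order.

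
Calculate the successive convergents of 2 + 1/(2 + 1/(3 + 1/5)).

Using the convergent recurrence p_i = a_i*p_{i-1} + p_{i-2}, q_i = a_i*q_{i-1} + q_{i-2} with p_{-2}=0, p_{-1}=1, q_{-2}=1, q_{-1}=0:
  i=0: a_0=2, p_0 = 2*1 + 0 = 2, q_0 = 2*0 + 1 = 1.
  i=1: a_1=2, p_1 = 2*2 + 1 = 5, q_1 = 2*1 + 0 = 2.
  i=2: a_2=3, p_2 = 3*5 + 2 = 17, q_2 = 3*2 + 1 = 7.
  i=3: a_3=5, p_3 = 5*17 + 5 = 90, q_3 = 5*7 + 2 = 37.

2/1, 5/2, 17/7, 90/37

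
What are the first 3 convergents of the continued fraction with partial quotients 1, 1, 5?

Using the convergent recurrence p_i = a_i*p_{i-1} + p_{i-2}, q_i = a_i*q_{i-1} + q_{i-2} with p_{-2}=0, p_{-1}=1, q_{-2}=1, q_{-1}=0:
  i=0: a_0=1, p_0 = 1*1 + 0 = 1, q_0 = 1*0 + 1 = 1.
  i=1: a_1=1, p_1 = 1*1 + 1 = 2, q_1 = 1*1 + 0 = 1.
  i=2: a_2=5, p_2 = 5*2 + 1 = 11, q_2 = 5*1 + 1 = 6.

1/1, 2/1, 11/6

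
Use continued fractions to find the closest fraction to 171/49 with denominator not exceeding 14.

Expand x = 171/49 as a continued fraction with the Euclidean algorithm:
  171 = 3*49 + 24, so a_0 = 3.
  49 = 2*24 + 1, so a_1 = 2.
  24 = 24*1 + 0, so a_2 = 24.
so x = [3; 2, 24].
Convergents (p_i = a_i*p_{i-1} + p_{i-2}, q_i = a_i*q_{i-1} + q_{i-2} with p_{-2}=0, p_{-1}=1, q_{-2}=1, q_{-1}=0), until the denominator exceeds 14:
  i=0: a_0=3, p_0 = 3*1 + 0 = 3, q_0 = 3*0 + 1 = 1.
  i=1: a_1=2, p_1 = 2*3 + 1 = 7, q_1 = 2*1 + 0 = 2.
  i=2: a_2=24, p_2 = 24*7 + 3 = 171, q_2 = 24*2 + 1 = 49.
q_2 = 49 > 14, so the last convergent with denominator <= 14 is p_1/q_1 = 7/2.
The closest fraction with denominator <= 14 is either p_1/q_1 or the intermediate fraction (k*p_1 + p_0)/(k*q_1 + q_0) with the largest k >= 1 whose denominator stays <= 14; these approach x as k grows, and every other convergent or intermediate fraction in range is farther away.
Largest k: floor((14 - q_0)/q_1) = floor((14 - 1)/2) = 6.
That gives (6*7 + 3)/(6*2 + 1) = 45/13.
Compare the errors: |x - 7/2| = |171*2 - 7*49|/(49*2) = 1/98, and |x - 45/13| = |171*13 - 45*49|/(49*13) = 18/637.
Cross-multiplying, 1*637 = 637 < 1764 = 18*98, so 1/98 is smaller: the convergent 7/2 is closer to x than 45/13.

7/2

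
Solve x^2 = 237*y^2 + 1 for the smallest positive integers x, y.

First expand sqrt(237) as a continued fraction. With x_i = (sqrt(237) + m_i)/d_i and (m_0, d_0) = (0, 1): a_0 = floor(sqrt(237)) = 15, since 15^2 = 225 <= 237 < 256 = 16^2.
Iterate m_{i+1} = d_i*a_i - m_i, d_{i+1} = (237 - m_{i+1}^2)/d_i, a_{i+1} = floor((a_0 + m_{i+1})/d_{i+1}):
  m_1 = 1*15 - 0 = 15, d_1 = (237 - 15^2)/1 = 12/1 = 12, a_1 = floor((15 + 15)/12) = 2.
  m_2 = 12*2 - 15 = 9, d_2 = (237 - 9^2)/12 = 156/12 = 13, a_2 = floor((15 + 9)/13) = 1.
  m_3 = 13*1 - 9 = 4, d_3 = (237 - 4^2)/13 = 221/13 = 17, a_3 = floor((15 + 4)/17) = 1.
  m_4 = 17*1 - 4 = 13, d_4 = (237 - 13^2)/17 = 68/17 = 4, a_4 = floor((15 + 13)/4) = 7.
  m_5 = 4*7 - 13 = 15, d_5 = (237 - 15^2)/4 = 12/4 = 3, a_5 = floor((15 + 15)/3) = 10.
  m_6 = 3*10 - 15 = 15, d_6 = (237 - 15^2)/3 = 12/3 = 4, a_6 = floor((15 + 15)/4) = 7.
  m_7 = 4*7 - 15 = 13, d_7 = (237 - 13^2)/4 = 68/4 = 17, a_7 = floor((15 + 13)/17) = 1.
  m_8 = 17*1 - 13 = 4, d_8 = (237 - 4^2)/17 = 221/17 = 13, a_8 = floor((15 + 4)/13) = 1.
  m_9 = 13*1 - 4 = 9, d_9 = (237 - 9^2)/13 = 156/13 = 12, a_9 = floor((15 + 9)/12) = 2.
  m_10 = 12*2 - 9 = 15, d_10 = (237 - 15^2)/12 = 12/12 = 1, a_10 = floor((15 + 15)/1) = 30.
  m_11 = 1*30 - 15 = 15, d_11 = (237 - 15^2)/1 = 12/1 = 12: (m_11, d_11) = (m_1, d_1) = (15, 12), so from here the quotients repeat a_1, ..., a_10; the period length is 10.
So sqrt(237) = [15; (2, 1, 1, 7, 10, 7, 1, 1, 2, 30)] with period length k = 10.
k is even, so the fundamental solution of x^2 - 237y^2 = 1 is (p_{k-1}, q_{k-1}) = (p_9, q_9); compute convergents through index 9.
Convergents (p_i = a_i*p_{i-1} + p_{i-2}, q_i = a_i*q_{i-1} + q_{i-2} with p_{-2}=0, p_{-1}=1, q_{-2}=1, q_{-1}=0):
  i=0: a_0=15, p_0 = 15*1 + 0 = 15, q_0 = 15*0 + 1 = 1.
  i=1: a_1=2, p_1 = 2*15 + 1 = 31, q_1 = 2*1 + 0 = 2.
  i=2: a_2=1, p_2 = 1*31 + 15 = 46, q_2 = 1*2 + 1 = 3.
  i=3: a_3=1, p_3 = 1*46 + 31 = 77, q_3 = 1*3 + 2 = 5.
  i=4: a_4=7, p_4 = 7*77 + 46 = 585, q_4 = 7*5 + 3 = 38.
  i=5: a_5=10, p_5 = 10*585 + 77 = 5927, q_5 = 10*38 + 5 = 385.
  i=6: a_6=7, p_6 = 7*5927 + 585 = 42074, q_6 = 7*385 + 38 = 2733.
  i=7: a_7=1, p_7 = 1*42074 + 5927 = 48001, q_7 = 1*2733 + 385 = 3118.
  i=8: a_8=1, p_8 = 1*48001 + 42074 = 90075, q_8 = 1*3118 + 2733 = 5851.
  i=9: a_9=2, p_9 = 2*90075 + 48001 = 228151, q_9 = 2*5851 + 3118 = 14820.
Check: 228151^2 - 237*14820^2 = 52052878801 - 52052878800 = 1, so (x, y) = (228151, 14820) solves the equation, and by the theorem it is the least positive solution.

(x, y) = (228151, 14820)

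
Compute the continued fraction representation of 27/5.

Run the Euclidean algorithm on 27 and 5; the successive quotients are the partial quotients a_0, a_1, ... (each step inverts the fractional part left over by the previous one):
  27 = 5*5 + 2, so a_0 = 5.
  5 = 2*2 + 1, so a_1 = 2.
  2 = 2*1 + 0, so a_2 = 2.
The remainder reaches 0 after 3 divisions, so the expansion has 3 partial quotients, read off in order.

[5; 2, 2]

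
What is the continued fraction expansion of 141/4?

[35; 4]

Run the Euclidean algorithm on 141 and 4; the successive quotients are the partial quotients a_0, a_1, ... (each step inverts the fractional part left over by the previous one):
  141 = 35*4 + 1, so a_0 = 35.
  4 = 4*1 + 0, so a_1 = 4.
The remainder reaches 0 after 2 divisions, so the expansion has 2 partial quotients, read off in order.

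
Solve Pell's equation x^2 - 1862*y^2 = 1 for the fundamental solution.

First expand sqrt(1862) as a continued fraction. With x_i = (sqrt(1862) + m_i)/d_i and (m_0, d_0) = (0, 1): a_0 = floor(sqrt(1862)) = 43, since 43^2 = 1849 <= 1862 < 1936 = 44^2.
Iterate m_{i+1} = d_i*a_i - m_i, d_{i+1} = (1862 - m_{i+1}^2)/d_i, a_{i+1} = floor((a_0 + m_{i+1})/d_{i+1}):
  m_1 = 1*43 - 0 = 43, d_1 = (1862 - 43^2)/1 = 13/1 = 13, a_1 = floor((43 + 43)/13) = 6.
  m_2 = 13*6 - 43 = 35, d_2 = (1862 - 35^2)/13 = 637/13 = 49, a_2 = floor((43 + 35)/49) = 1.
  m_3 = 49*1 - 35 = 14, d_3 = (1862 - 14^2)/49 = 1666/49 = 34, a_3 = floor((43 + 14)/34) = 1.
  m_4 = 34*1 - 14 = 20, d_4 = (1862 - 20^2)/34 = 1462/34 = 43, a_4 = floor((43 + 20)/43) = 1.
  m_5 = 43*1 - 20 = 23, d_5 = (1862 - 23^2)/43 = 1333/43 = 31, a_5 = floor((43 + 23)/31) = 2.
  m_6 = 31*2 - 23 = 39, d_6 = (1862 - 39^2)/31 = 341/31 = 11, a_6 = floor((43 + 39)/11) = 7.
  m_7 = 11*7 - 39 = 38, d_7 = (1862 - 38^2)/11 = 418/11 = 38, a_7 = floor((43 + 38)/38) = 2.
  m_8 = 38*2 - 38 = 38, d_8 = (1862 - 38^2)/38 = 418/38 = 11, a_8 = floor((43 + 38)/11) = 7.
  m_9 = 11*7 - 38 = 39, d_9 = (1862 - 39^2)/11 = 341/11 = 31, a_9 = floor((43 + 39)/31) = 2.
  m_10 = 31*2 - 39 = 23, d_10 = (1862 - 23^2)/31 = 1333/31 = 43, a_10 = floor((43 + 23)/43) = 1.
  m_11 = 43*1 - 23 = 20, d_11 = (1862 - 20^2)/43 = 1462/43 = 34, a_11 = floor((43 + 20)/34) = 1.
  m_12 = 34*1 - 20 = 14, d_12 = (1862 - 14^2)/34 = 1666/34 = 49, a_12 = floor((43 + 14)/49) = 1.
  m_13 = 49*1 - 14 = 35, d_13 = (1862 - 35^2)/49 = 637/49 = 13, a_13 = floor((43 + 35)/13) = 6.
  m_14 = 13*6 - 35 = 43, d_14 = (1862 - 43^2)/13 = 13/13 = 1, a_14 = floor((43 + 43)/1) = 86.
  m_15 = 1*86 - 43 = 43, d_15 = (1862 - 43^2)/1 = 13/1 = 13: (m_15, d_15) = (m_1, d_1) = (43, 13), so from here the quotients repeat a_1, ..., a_14; the period length is 14.
So sqrt(1862) = [43; (6, 1, 1, 1, 2, 7, 2, 7, 2, 1, 1, 1, 6, 86)] with period length k = 14.
k is even, so the fundamental solution of x^2 - 1862y^2 = 1 is (p_{k-1}, q_{k-1}) = (p_13, q_13); compute convergents through index 13.
Convergents (p_i = a_i*p_{i-1} + p_{i-2}, q_i = a_i*q_{i-1} + q_{i-2} with p_{-2}=0, p_{-1}=1, q_{-2}=1, q_{-1}=0):
  i=0: a_0=43, p_0 = 43*1 + 0 = 43, q_0 = 43*0 + 1 = 1.
  i=1: a_1=6, p_1 = 6*43 + 1 = 259, q_1 = 6*1 + 0 = 6.
  i=2: a_2=1, p_2 = 1*259 + 43 = 302, q_2 = 1*6 + 1 = 7.
  i=3: a_3=1, p_3 = 1*302 + 259 = 561, q_3 = 1*7 + 6 = 13.
  i=4: a_4=1, p_4 = 1*561 + 302 = 863, q_4 = 1*13 + 7 = 20.
  i=5: a_5=2, p_5 = 2*863 + 561 = 2287, q_5 = 2*20 + 13 = 53.
  i=6: a_6=7, p_6 = 7*2287 + 863 = 16872, q_6 = 7*53 + 20 = 391.
  i=7: a_7=2, p_7 = 2*16872 + 2287 = 36031, q_7 = 2*391 + 53 = 835.
  i=8: a_8=7, p_8 = 7*36031 + 16872 = 269089, q_8 = 7*835 + 391 = 6236.
  i=9: a_9=2, p_9 = 2*269089 + 36031 = 574209, q_9 = 2*6236 + 835 = 13307.
  i=10: a_10=1, p_10 = 1*574209 + 269089 = 843298, q_10 = 1*13307 + 6236 = 19543.
  i=11: a_11=1, p_11 = 1*843298 + 574209 = 1417507, q_11 = 1*19543 + 13307 = 32850.
  i=12: a_12=1, p_12 = 1*1417507 + 843298 = 2260805, q_12 = 1*32850 + 19543 = 52393.
  i=13: a_13=6, p_13 = 6*2260805 + 1417507 = 14982337, q_13 = 6*52393 + 32850 = 347208.
Check: 14982337^2 - 1862*347208^2 = 224470421981569 - 224470421981568 = 1, so (x, y) = (14982337, 347208) solves the equation, and by the theorem it is the least positive solution.

(x, y) = (14982337, 347208)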